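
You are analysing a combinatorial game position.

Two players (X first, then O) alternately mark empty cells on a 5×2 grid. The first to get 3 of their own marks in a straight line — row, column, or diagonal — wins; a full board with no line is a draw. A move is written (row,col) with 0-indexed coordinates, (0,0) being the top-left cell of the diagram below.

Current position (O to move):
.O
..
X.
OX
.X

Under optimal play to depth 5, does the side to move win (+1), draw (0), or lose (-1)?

value(.O/../X./OX/.X, O) = 0

[.O/../X./OX/.X] O move#1: (0,0):-1/OO/../X./OX/.X, (1,0):-1/.O/O./X./OX/.X, (1,1):-1/.O/.O/X./OX/.X, (2,1):+0/.O/../XO/OX/.X*, (4,0):-1/.O/../X./OX/OX
[.O/../XO/OX/.X] X move#2: (0,0):-1/XO/../XO/OX/.X, (1,0):-1/.O/X./XO/OX/.X, (1,1):+0/.O/.X/XO/OX/.X*, (4,0):-1/.O/../XO/OX/XX
[.O/.X/XO/OX/.X] O move#3: (0,0):+0/OO/.X/XO/OX/.X*, (1,0):+0/.O/OX/XO/OX/.X, (4,0):+0/.O/.X/XO/OX/OX
[OO/.X/XO/OX/.X] X move#4: (1,0):+0/OO/XX/XO/OX/.X*, (4,0):+0/OO/.X/XO/OX/XX
[OO/XX/XO/OX/.X] O move#5: (4,0):+0/OO/XX/XO/OX/OX*
[OO/XX/XO/OX/OX] end (terminal +0, X#6); searched .O/../X./OX/.X to 5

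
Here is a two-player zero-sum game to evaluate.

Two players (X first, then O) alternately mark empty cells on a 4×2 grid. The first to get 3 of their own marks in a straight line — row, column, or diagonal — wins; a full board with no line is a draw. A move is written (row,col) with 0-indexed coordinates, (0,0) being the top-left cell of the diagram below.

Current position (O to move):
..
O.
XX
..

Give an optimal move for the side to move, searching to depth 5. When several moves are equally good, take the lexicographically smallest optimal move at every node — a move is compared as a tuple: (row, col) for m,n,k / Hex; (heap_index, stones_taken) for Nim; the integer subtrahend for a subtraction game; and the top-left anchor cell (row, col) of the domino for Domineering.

ply 1, O at ../O./XX/.. | (0,0)=-1→O./O./XX/..; (0,1)=+0→.O/O./XX/..*; (1,1)=+0→../OO/XX/..; (3,0)=-1→../O./XX/O.; (3,1)=+0→../O./XX/.O
ply 2, X at .O/O./XX/.. | (0,0)=+0→XO/O./XX/..*; (1,1)=+0→.O/OX/XX/..; (3,0)=+0→.O/O./XX/X.; (3,1)=+0→.O/O./XX/.X
ply 3, O at XO/O./XX/.. | (1,1)=+0→XO/OO/XX/..*; (3,0)=+0→XO/O./XX/O.; (3,1)=+0→XO/O./XX/.O
ply 4, X at XO/OO/XX/.. | (3,0)=+0→XO/OO/XX/X.*; (3,1)=+0→XO/OO/XX/.X
ply 5, O at XO/OO/XX/X. | (3,1)=+0→XO/OO/XX/XO*
ply 6: XO/OO/XX/XO is terminal +0 (X); from ../O./XX/.. depth 5

O's best at [../O./XX/..]: (0,1)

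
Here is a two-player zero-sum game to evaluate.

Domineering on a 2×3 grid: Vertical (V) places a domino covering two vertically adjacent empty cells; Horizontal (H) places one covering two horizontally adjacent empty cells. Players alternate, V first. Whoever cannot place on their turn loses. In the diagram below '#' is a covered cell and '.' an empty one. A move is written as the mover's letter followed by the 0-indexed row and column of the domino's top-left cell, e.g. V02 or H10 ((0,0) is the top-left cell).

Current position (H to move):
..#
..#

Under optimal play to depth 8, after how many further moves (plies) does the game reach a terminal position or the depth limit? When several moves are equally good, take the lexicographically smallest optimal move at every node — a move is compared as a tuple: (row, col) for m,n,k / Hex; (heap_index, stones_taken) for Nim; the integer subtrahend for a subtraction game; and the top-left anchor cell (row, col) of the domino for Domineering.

ply 1, H at ..#/..# | H00=+1→###/..#*; H10=+1→..#/###
ply 2: ###/..# is terminal -1 (V); from ..#/..# depth 8

PV length from [..#/..#]: 1 ply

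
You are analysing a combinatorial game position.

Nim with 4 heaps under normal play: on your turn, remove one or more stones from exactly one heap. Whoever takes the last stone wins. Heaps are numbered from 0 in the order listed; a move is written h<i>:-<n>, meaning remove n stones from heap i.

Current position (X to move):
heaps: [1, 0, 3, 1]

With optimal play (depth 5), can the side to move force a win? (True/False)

X winning at [(1,0,3,1)]: True

ply 1, X at (1,0,3,1) | h0:-1=-1→(0,0,3,1); h2:-1=-1→(1,0,2,1); h2:-2=-1→(1,0,1,1); h2:-3=+1→(1,0,0,1)*; h3:-1=-1→(1,0,3,0)
ply 2, O at (1,0,0,1) | h0:-1=-1→(0,0,0,1)*; h3:-1=-1→(1,0,0,0)
ply 3, X at (0,0,0,1) | h3:-1=+1→(0,0,0,0)*
ply 4: (0,0,0,0) is terminal -1 (O); from (1,0,3,1) depth 5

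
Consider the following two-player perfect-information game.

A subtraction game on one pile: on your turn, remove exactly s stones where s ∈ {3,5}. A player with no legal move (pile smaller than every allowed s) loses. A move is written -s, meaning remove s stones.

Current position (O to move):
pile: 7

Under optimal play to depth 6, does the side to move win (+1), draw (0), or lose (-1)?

value(7, O) = +1

[7] O move#1: -3:-1/4, -5:+1/2*
[2] end (terminal -1, X#2); searched 7 to 6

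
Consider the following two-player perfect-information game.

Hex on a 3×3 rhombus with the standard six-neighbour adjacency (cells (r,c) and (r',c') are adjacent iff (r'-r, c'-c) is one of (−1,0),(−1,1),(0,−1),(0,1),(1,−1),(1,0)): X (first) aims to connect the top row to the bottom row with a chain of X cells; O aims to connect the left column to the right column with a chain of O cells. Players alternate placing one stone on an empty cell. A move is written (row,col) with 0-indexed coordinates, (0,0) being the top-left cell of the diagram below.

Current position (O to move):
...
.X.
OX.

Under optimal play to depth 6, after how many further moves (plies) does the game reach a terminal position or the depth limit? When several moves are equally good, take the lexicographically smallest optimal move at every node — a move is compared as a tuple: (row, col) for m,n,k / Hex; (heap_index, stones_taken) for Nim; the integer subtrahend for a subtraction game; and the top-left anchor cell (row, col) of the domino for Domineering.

PV length from [.../.X./OX.]: 2 plies

ply 1, O at .../.X./OX. | (0,0)=-1→O../.X./OX.*; (0,1)=-1→.O./.X./OX.; (0,2)=-1→..O/.X./OX.; (1,0)=-1→.../OX./OX.; (1,2)=-1→.../.XO/OX.; (2,2)=-1→.../.X./OXO
ply 2, X at O../.X./OX. | (0,1)=+1→OX./.X./OX.*; (0,2)=+1→O.X/.X./OX.; (1,0)=+1→O../XX./OX.; (1,2)=+1→O../.XX/OX.; (2,2)=+1→O../.X./OXX
ply 3: OX./.X./OX. is terminal -1 (O); from .../.X./OX. depth 6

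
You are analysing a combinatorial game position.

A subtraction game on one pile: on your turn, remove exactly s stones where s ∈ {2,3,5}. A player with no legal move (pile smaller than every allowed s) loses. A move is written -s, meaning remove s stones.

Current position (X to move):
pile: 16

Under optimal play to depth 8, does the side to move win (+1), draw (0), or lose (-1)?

value(16, X) = +1

[16] X move#1: -2:+1/14*, -3:-1/13, -5:-1/11
[14] O move#2: -2:-1/12*, -3:-1/11, -5:-1/9
[12] X move#3: -2:-1/10, -3:-1/9, -5:+1/7*
[7] O move#4: -2:-1/5*, -3:-1/4, -5:-1/2
[5] X move#5: -2:-1/3, -3:-1/2, -5:+1/0*
[0] end (terminal -1, O#6); searched 16 to 8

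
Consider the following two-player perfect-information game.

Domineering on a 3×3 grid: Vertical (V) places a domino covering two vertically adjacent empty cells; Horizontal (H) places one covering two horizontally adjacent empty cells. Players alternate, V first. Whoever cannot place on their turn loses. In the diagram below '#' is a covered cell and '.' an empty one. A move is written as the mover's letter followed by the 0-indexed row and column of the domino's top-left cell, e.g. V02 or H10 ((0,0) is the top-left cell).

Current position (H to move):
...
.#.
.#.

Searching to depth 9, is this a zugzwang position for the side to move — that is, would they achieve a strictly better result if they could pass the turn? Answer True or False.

p1 H@[.../.#./.#.]: H00[##./.#./.#.]-1* H01[.##/.#./.#.]-1
p2 V@[##./.#./.#.]: V02[###/.##/.#.]+1* V10[##./##./##.]+1 V12[##./.##/.##]+1
p3 H@[###/.##/.#.] terminal -1; root [.../.#./.#.] d9
if H skipped the turn, V would face:
~ p1 V@[.../.#./.#.]: V00[#../##./.#.]+1* V02[..#/.##/.#.]+1 V10[.../##./##.]+1 V12[.../.##/.##]+1
~ p2 H@[#../##./.#.]: H01[###/##./.#.]-1*
~ p3 V@[###/##./.#.]: V12[###/###/.##]+1*
~ p4 H@[###/###/.##] terminal -1; root [.../.#./.#.] d9
compare (H): move=-1 vs pass=-1

zugzwang(.../.#./.#., H) = False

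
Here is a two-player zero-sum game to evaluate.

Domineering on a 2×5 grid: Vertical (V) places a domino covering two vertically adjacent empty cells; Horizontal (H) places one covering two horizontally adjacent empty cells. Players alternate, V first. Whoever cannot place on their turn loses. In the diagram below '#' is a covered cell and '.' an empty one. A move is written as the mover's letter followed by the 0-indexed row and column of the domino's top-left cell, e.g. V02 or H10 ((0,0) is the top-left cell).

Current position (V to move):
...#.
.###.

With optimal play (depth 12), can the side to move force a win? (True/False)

[...#./.###.] V move#1: V00:+1/#..#./####.*, V04:-1/...##/.####
[#..#./####.] H move#2: H01:-1/####./####.*
[####./####.] V move#3: V04:+1/#####/#####*
[#####/#####] end (terminal -1, H#4); searched ...#./.###. to 12

V winning at [...#./.###.]: True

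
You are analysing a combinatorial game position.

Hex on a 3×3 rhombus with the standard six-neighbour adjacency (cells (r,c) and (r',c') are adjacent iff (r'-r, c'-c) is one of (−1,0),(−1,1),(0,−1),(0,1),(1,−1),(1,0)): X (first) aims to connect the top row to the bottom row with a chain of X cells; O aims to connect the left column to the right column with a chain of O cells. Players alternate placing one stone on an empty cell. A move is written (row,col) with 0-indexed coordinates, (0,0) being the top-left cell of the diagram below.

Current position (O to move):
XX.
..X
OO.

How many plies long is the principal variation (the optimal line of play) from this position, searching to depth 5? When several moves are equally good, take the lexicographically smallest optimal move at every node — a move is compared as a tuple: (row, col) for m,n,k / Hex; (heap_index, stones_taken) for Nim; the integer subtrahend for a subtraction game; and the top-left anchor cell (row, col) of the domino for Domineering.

p1 O@[XX./..X/OO.]: (0,2)[XXO/..X/OO.]+1* (1,0)[XX./O.X/OO.]-1 (1,1)[XX./.OX/OO.]+1 (2,2)[XX./..X/OOO]+1
p2 X@[XXO/..X/OO.]: (1,0)[XXO/X.X/OO.]-1* (1,1)[XXO/.XX/OO.]-1 (2,2)[XXO/..X/OOX]-1
p3 O@[XXO/X.X/OO.]: (1,1)[XXO/XOX/OO.]+1* (2,2)[XXO/X.X/OOO]+1
p4 X@[XXO/XOX/OO.] terminal -1; root [XX./..X/OO.] d5

PV length from [XX./..X/OO.]: 3 plies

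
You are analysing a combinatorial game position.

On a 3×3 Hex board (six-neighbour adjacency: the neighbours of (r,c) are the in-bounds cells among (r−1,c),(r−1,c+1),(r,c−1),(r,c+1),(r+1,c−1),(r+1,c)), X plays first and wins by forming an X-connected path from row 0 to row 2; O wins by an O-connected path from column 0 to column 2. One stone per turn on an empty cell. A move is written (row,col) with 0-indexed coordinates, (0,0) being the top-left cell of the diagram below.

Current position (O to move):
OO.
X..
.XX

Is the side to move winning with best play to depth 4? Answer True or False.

ply 1, O at OO./X../.XX | (0,2)=+1→OOO/X../.XX*; (1,1)=+1→OO./XO./.XX; (1,2)=+1→OO./X.O/.XX; (2,0)=-1→OO./X../OXX
ply 2: OOO/X../.XX is terminal -1 (X); from OO./X../.XX depth 4

O winning at [OO./X../.XX]: True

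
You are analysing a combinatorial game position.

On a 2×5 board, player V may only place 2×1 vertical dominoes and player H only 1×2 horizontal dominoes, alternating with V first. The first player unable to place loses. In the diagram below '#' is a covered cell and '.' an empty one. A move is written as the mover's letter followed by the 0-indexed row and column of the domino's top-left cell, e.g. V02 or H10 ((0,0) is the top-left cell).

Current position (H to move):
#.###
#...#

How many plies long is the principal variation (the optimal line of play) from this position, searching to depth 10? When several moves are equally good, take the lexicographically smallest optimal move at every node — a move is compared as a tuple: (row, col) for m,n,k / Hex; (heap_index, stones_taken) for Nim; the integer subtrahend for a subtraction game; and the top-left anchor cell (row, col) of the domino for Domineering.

ply 1, H at #.###/#...# | H11=+1→#.###/###.#*; H12=-1→#.###/#.###
ply 2: #.###/###.# is terminal -1 (V); from #.###/#...# depth 10

PV length from [#.###/#...#]: 1 ply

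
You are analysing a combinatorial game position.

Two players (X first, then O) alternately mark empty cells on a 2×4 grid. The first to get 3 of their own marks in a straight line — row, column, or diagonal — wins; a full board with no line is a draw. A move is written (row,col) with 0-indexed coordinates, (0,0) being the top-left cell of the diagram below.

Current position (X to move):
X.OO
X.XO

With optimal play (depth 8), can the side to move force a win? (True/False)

p1 X@[X.OO/X.XO]: (0,1)[XXOO/X.XO]+0 (1,1)[X.OO/XXXO]+1*
p2 O@[X.OO/XXXO] terminal -1; root [X.OO/X.XO] d8

X winning at [X.OO/X.XO]: True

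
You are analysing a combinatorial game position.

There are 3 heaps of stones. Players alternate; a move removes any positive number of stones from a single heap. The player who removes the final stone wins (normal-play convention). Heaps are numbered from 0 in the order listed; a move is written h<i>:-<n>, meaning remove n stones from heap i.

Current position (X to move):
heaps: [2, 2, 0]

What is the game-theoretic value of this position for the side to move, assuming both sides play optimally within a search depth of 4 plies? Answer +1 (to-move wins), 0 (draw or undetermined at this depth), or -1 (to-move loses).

value((2,2,0), X) = -1

[(2,2,0)] X move#1: h0:-1:-1/(1,2,0)*, h0:-2:-1/(0,2,0), h1:-1:-1/(2,1,0), h1:-2:-1/(2,0,0)
[(1,2,0)] O move#2: h0:-1:-1/(0,2,0), h1:-1:+1/(1,1,0)*, h1:-2:-1/(1,0,0)
[(1,1,0)] X move#3: h0:-1:-1/(0,1,0)*, h1:-1:-1/(1,0,0)
[(0,1,0)] O move#4: h1:-1:+1/(0,0,0)*
[(0,0,0)] end (terminal -1, X#5); searched (2,2,0) to 4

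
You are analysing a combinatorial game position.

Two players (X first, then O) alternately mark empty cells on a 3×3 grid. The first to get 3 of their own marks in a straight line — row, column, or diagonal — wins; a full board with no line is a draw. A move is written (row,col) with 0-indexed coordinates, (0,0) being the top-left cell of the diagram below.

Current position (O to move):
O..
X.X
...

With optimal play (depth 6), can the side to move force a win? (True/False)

O winning at [O../X.X/...]: True

p1 O@[O../X.X/...]: (0,1)[OO./X.X/...]-1 (0,2)[O.O/X.X/...]-1 (1,1)[O../XOX/...]+1* (2,0)[O../X.X/O..]-1 (2,1)[O../X.X/.O.]-1 (2,2)[O../X.X/..O]-1
p2 X@[O../XOX/...]: (0,1)[OX./XOX/...]-1* (0,2)[O.X/XOX/...]-1 (2,0)[O../XOX/X..]-1 (2,1)[O../XOX/.X.]-1 (2,2)[O../XOX/..X]-1
p3 O@[OX./XOX/...]: (0,2)[OXO/XOX/...]+1* (2,0)[OX./XOX/O..]+1 (2,1)[OX./XOX/.O.]+0 (2,2)[OX./XOX/..O]+1
p4 X@[OXO/XOX/...]: (2,0)[OXO/XOX/X..]-1* (2,1)[OXO/XOX/.X.]-1 (2,2)[OXO/XOX/..X]-1
p5 O@[OXO/XOX/X..]: (2,1)[OXO/XOX/XO.]+0 (2,2)[OXO/XOX/X.O]+1*
p6 X@[OXO/XOX/X.O] terminal -1; root [O../X.X/...] d6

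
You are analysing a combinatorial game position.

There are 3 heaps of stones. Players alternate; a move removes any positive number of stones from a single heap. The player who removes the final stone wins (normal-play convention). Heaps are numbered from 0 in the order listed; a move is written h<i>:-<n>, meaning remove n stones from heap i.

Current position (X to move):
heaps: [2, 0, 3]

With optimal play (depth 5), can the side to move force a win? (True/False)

X winning at [(2,0,3)]: True

p1 X@[(2,0,3)]: h0:-1[(1,0,3)]-1 h0:-2[(0,0,3)]-1 h2:-1[(2,0,2)]+1* h2:-2[(2,0,1)]-1 h2:-3[(2,0,0)]-1
p2 O@[(2,0,2)]: h0:-1[(1,0,2)]-1* h0:-2[(0,0,2)]-1 h2:-1[(2,0,1)]-1 h2:-2[(2,0,0)]-1
p3 X@[(1,0,2)]: h0:-1[(0,0,2)]-1 h2:-1[(1,0,1)]+1* h2:-2[(1,0,0)]-1
p4 O@[(1,0,1)]: h0:-1[(0,0,1)]-1* h2:-1[(1,0,0)]-1
p5 X@[(0,0,1)]: h2:-1[(0,0,0)]+1*
p6 O@[(0,0,0)] terminal -1; root [(2,0,3)] d5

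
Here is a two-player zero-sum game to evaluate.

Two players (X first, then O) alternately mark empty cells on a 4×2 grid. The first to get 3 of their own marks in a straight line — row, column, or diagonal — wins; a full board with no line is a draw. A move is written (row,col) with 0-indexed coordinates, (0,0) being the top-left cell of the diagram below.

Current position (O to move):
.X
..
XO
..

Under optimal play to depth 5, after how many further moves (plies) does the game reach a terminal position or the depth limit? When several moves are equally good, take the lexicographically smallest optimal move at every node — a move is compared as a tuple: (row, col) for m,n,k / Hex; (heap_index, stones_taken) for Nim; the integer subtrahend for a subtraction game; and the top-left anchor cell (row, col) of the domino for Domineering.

PV length from [.X/../XO/..]: 5 plies

ply 1, O at .X/../XO/.. | (0,0)=+0→OX/../XO/..*; (1,0)=+0→.X/O./XO/..; (1,1)=+0→.X/.O/XO/..; (3,0)=+0→.X/../XO/O.; (3,1)=+0→.X/../XO/.O
ply 2, X at OX/../XO/.. | (1,0)=+0→OX/X./XO/..*; (1,1)=+0→OX/.X/XO/..; (3,0)=+0→OX/../XO/X.; (3,1)=+0→OX/../XO/.X
ply 3, O at OX/X./XO/.. | (1,1)=-1→OX/XO/XO/..; (3,0)=+0→OX/X./XO/O.*; (3,1)=-1→OX/X./XO/.O
ply 4, X at OX/X./XO/O. | (1,1)=+0→OX/XX/XO/O.*; (3,1)=+0→OX/X./XO/OX
ply 5, O at OX/XX/XO/O. | (3,1)=+0→OX/XX/XO/OO*
ply 6: OX/XX/XO/OO is terminal +0 (X); from .X/../XO/.. depth 5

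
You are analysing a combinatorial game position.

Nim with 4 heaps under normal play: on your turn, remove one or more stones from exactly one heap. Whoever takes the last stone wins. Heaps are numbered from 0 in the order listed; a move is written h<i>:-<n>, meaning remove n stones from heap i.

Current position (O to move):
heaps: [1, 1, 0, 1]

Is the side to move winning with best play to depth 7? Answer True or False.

ply 1, O at (1,1,0,1) | h0:-1=+1→(0,1,0,1)*; h1:-1=+1→(1,0,0,1); h3:-1=+1→(1,1,0,0)
ply 2, X at (0,1,0,1) | h1:-1=-1→(0,0,0,1)*; h3:-1=-1→(0,1,0,0)
ply 3, O at (0,0,0,1) | h3:-1=+1→(0,0,0,0)*
ply 4: (0,0,0,0) is terminal -1 (X); from (1,1,0,1) depth 7

O winning at [(1,1,0,1)]: True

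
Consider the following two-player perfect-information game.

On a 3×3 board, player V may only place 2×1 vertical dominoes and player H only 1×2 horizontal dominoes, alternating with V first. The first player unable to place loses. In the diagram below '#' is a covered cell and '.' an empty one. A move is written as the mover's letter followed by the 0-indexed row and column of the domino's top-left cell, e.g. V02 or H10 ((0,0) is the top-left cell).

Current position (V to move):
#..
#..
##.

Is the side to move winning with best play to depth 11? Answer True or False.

p1 V@[#../#../##.]: V01[##./##./##.]+1* V02[#.#/#.#/##.]+1 V12[#../#.#/###]-1
p2 H@[##./##./##.] terminal -1; root [#../#../##.] d11

V winning at [#../#../##.]: True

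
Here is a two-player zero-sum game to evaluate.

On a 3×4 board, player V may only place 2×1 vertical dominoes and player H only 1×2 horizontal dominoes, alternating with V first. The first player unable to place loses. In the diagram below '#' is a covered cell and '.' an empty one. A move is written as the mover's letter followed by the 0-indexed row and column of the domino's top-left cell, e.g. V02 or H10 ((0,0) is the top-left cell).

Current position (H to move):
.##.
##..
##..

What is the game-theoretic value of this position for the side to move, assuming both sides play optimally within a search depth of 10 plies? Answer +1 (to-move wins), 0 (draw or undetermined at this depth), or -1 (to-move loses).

value(.##./##../##.., H) = +1

ply 1, H at .##./##../##.. | H12=+1→.##./####/##..*; H22=-1→.##./##../####
ply 2: .##./####/##.. is terminal -1 (V); from .##./##../##.. depth 10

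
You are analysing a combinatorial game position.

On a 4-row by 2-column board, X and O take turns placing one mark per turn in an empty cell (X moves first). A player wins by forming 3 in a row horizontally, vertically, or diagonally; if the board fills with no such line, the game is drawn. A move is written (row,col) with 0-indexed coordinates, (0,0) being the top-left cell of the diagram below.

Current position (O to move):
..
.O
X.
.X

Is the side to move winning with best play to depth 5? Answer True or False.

[../.O/X./.X] O move#1: (0,0):+0/O./.O/X./.X*, (0,1):+0/.O/.O/X./.X, (1,0):+0/../OO/X./.X, (2,1):+0/../.O/XO/.X, (3,0):+0/../.O/X./OX
[O./.O/X./.X] X move#2: (0,1):+0/OX/.O/X./.X*, (1,0):+0/O./XO/X./.X, (2,1):+0/O./.O/XX/.X, (3,0):+0/O./.O/X./XX
[OX/.O/X./.X] O move#3: (1,0):+0/OX/OO/X./.X*, (2,1):+0/OX/.O/XO/.X, (3,0):+0/OX/.O/X./OX
[OX/OO/X./.X] X move#4: (2,1):+0/OX/OO/XX/.X*, (3,0):+0/OX/OO/X./XX
[OX/OO/XX/.X] O move#5: (3,0):+0/OX/OO/XX/OX*
[OX/OO/XX/OX] end (terminal +0, X#6); searched ../.O/X./.X to 5

O winning at [../.O/X./.X]: False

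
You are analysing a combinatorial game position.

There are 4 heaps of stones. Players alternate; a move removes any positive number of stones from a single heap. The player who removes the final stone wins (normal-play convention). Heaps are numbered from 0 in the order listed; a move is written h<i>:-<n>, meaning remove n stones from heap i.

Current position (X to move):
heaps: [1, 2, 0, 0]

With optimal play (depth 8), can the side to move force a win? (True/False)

ply 1, X at (1,2,0,0) | h0:-1=-1→(0,2,0,0); h1:-1=+1→(1,1,0,0)*; h1:-2=-1→(1,0,0,0)
ply 2, O at (1,1,0,0) | h0:-1=-1→(0,1,0,0)*; h1:-1=-1→(1,0,0,0)
ply 3, X at (0,1,0,0) | h1:-1=+1→(0,0,0,0)*
ply 4: (0,0,0,0) is terminal -1 (O); from (1,2,0,0) depth 8

X winning at [(1,2,0,0)]: True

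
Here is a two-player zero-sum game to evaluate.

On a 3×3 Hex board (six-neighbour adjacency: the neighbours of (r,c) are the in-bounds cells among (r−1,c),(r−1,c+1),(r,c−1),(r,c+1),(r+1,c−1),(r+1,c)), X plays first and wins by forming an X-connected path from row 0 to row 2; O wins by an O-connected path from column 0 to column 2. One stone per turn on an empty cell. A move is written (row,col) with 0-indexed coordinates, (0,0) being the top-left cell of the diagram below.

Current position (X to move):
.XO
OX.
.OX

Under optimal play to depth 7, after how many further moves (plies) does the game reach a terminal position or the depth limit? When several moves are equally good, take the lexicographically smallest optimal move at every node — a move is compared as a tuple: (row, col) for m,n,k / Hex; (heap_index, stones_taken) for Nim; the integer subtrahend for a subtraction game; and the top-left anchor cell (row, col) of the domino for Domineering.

p1 X@[.XO/OX./.OX]: (0,0)[XXO/OX./.OX]+1* (1,2)[.XO/OXX/.OX]+1 (2,0)[.XO/OX./XOX]+1
p2 O@[XXO/OX./.OX]: (1,2)[XXO/OXO/.OX]-1* (2,0)[XXO/OX./OOX]-1
p3 X@[XXO/OXO/.OX]: (2,0)[XXO/OXO/XOX]+1*
p4 O@[XXO/OXO/XOX] terminal -1; root [.XO/OX./.OX] d7

PV length from [.XO/OX./.OX]: 3 plies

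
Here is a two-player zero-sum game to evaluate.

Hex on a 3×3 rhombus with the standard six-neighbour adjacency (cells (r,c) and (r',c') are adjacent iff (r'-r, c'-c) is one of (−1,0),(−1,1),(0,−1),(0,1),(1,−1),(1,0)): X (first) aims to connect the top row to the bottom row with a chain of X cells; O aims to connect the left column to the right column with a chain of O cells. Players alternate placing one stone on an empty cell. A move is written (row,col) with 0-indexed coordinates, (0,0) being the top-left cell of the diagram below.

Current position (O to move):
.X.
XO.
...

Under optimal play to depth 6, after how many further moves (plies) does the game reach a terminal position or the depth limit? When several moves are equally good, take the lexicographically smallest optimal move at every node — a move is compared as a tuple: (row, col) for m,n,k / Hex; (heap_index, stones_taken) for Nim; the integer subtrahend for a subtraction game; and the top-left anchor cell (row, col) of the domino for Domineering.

ply 1, O at .X./XO./... | (0,0)=-1→OX./XO./...; (0,2)=-1→.XO/XO./...; (1,2)=-1→.X./XOO/...; (2,0)=+1→.X./XO./O..*; (2,1)=-1→.X./XO./.O.; (2,2)=-1→.X./XO./..O
ply 2, X at .X./XO./O.. | (0,0)=-1→XX./XO./O..*; (0,2)=-1→.XX/XO./O..; (1,2)=-1→.X./XOX/O..; (2,1)=-1→.X./XO./OX.; (2,2)=-1→.X./XO./O.X
ply 3, O at XX./XO./O.. | (0,2)=+1→XXO/XO./O..*; (1,2)=+1→XX./XOO/O..; (2,1)=+1→XX./XO./OO.; (2,2)=+1→XX./XO./O.O
ply 4: XXO/XO./O.. is terminal -1 (X); from .X./XO./... depth 6

PV length from [.X./XO./...]: 3 plies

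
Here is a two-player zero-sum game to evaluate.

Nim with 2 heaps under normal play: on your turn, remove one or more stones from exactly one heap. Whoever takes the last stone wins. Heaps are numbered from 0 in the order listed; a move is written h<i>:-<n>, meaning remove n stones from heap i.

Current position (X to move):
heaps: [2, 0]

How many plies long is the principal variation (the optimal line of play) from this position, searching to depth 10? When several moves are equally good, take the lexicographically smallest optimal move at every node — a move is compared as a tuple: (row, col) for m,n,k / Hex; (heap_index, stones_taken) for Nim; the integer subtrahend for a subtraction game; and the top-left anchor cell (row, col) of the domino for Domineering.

PV length from [(2,0)]: 1 ply

ply 1, X at (2,0) | h0:-1=-1→(1,0); h0:-2=+1→(0,0)*
ply 2: (0,0) is terminal -1 (O); from (2,0) depth 10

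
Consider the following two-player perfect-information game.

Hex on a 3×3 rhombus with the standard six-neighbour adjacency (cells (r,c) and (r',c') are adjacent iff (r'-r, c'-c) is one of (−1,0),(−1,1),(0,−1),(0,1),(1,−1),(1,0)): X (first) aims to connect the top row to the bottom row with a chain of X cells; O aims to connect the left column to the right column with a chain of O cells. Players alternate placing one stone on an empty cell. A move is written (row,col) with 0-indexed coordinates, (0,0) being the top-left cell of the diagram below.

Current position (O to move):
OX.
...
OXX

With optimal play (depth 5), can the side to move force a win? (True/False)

p1 O@[OX./.../OXX]: (0,2)[OXO/.../OXX]-1 (1,0)[OX./O../OXX]-1 (1,1)[OX./.O./OXX]+1* (1,2)[OX./..O/OXX]-1
p2 X@[OX./.O./OXX]: (0,2)[OXX/.O./OXX]-1* (1,0)[OX./XO./OXX]-1 (1,2)[OX./.OX/OXX]-1
p3 O@[OXX/.O./OXX]: (1,0)[OXX/OO./OXX]-1 (1,2)[OXX/.OO/OXX]+1*
p4 X@[OXX/.OO/OXX] terminal -1; root [OX./.../OXX] d5

O winning at [OX./.../OXX]: True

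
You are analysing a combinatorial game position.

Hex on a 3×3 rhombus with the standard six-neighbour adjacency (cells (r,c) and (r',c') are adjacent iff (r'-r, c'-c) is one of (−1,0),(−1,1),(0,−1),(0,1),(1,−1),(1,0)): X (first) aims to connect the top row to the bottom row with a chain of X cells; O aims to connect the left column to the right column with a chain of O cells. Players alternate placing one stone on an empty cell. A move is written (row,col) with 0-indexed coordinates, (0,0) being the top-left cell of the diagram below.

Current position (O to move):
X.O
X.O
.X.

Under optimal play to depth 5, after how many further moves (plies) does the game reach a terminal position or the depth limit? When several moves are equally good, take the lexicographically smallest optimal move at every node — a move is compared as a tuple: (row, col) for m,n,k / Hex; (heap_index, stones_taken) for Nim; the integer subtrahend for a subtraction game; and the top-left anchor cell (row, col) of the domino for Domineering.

[X.O/X.O/.X.] O move#1: (0,1):-1/XOO/X.O/.X.*, (1,1):-1/X.O/XOO/.X., (2,0):-1/X.O/X.O/OX., (2,2):-1/X.O/X.O/.XO
[XOO/X.O/.X.] X move#2: (1,1):+1/XOO/XXO/.X.*, (2,0):+1/XOO/X.O/XX., (2,2):+1/XOO/X.O/.XX
[XOO/XXO/.X.] end (terminal -1, O#3); searched X.O/X.O/.X. to 5

PV length from [X.O/X.O/.X.]: 2 plies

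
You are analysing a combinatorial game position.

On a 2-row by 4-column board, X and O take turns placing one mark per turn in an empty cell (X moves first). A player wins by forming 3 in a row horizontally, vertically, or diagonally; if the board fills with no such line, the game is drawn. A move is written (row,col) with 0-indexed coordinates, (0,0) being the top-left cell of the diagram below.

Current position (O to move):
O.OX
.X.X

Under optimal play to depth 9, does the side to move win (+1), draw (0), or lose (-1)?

value(O.OX/.X.X, O) = +1

ply 1, O at O.OX/.X.X | (0,1)=+1→OOOX/.X.X*; (1,0)=-1→O.OX/OX.X; (1,2)=+0→O.OX/.XOX
ply 2: OOOX/.X.X is terminal -1 (X); from O.OX/.X.X depth 9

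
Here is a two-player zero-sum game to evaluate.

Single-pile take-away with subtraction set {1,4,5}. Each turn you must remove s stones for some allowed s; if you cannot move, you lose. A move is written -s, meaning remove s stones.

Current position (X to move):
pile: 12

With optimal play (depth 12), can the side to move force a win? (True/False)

X winning at [12]: True

[12] X move#1: -1:-1/11, -4:+1/8*, -5:-1/7
[8] O move#2: -1:-1/7*, -4:-1/4, -5:-1/3
[7] X move#3: -1:-1/6, -4:-1/3, -5:+1/2*
[2] O move#4: -1:-1/1*
[1] X move#5: -1:+1/0*
[0] end (terminal -1, O#6); searched 12 to 12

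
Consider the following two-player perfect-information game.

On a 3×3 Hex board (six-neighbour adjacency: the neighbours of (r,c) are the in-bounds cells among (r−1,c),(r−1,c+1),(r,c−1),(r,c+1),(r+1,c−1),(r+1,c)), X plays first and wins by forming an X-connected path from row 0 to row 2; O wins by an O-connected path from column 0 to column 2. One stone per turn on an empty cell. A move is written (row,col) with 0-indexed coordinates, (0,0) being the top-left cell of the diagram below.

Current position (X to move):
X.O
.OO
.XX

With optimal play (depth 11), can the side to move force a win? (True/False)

X winning at [X.O/.OO/.XX]: False

ply 1, X at X.O/.OO/.XX | (0,1)=-1→XXO/.OO/.XX*; (1,0)=-1→X.O/XOO/.XX; (2,0)=-1→X.O/.OO/XXX
ply 2, O at XXO/.OO/.XX | (1,0)=+1→XXO/OOO/.XX*; (2,0)=+1→XXO/.OO/OXX
ply 3: XXO/OOO/.XX is terminal -1 (X); from X.O/.OO/.XX depth 11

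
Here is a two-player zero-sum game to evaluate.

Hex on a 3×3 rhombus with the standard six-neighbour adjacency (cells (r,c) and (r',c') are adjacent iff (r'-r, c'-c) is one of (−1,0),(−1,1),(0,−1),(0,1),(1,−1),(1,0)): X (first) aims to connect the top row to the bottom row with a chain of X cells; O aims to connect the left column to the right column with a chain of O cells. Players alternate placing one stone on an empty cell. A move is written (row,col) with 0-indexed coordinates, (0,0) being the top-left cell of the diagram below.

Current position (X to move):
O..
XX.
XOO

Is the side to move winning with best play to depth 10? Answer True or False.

[O../XX./XOO] X move#1: (0,1):+1/OX./XX./XOO*, (0,2):+1/O.X/XX./XOO, (1,2):+1/O../XXX/XOO
[OX./XX./XOO] end (terminal -1, O#2); searched O../XX./XOO to 10

X winning at [O../XX./XOO]: True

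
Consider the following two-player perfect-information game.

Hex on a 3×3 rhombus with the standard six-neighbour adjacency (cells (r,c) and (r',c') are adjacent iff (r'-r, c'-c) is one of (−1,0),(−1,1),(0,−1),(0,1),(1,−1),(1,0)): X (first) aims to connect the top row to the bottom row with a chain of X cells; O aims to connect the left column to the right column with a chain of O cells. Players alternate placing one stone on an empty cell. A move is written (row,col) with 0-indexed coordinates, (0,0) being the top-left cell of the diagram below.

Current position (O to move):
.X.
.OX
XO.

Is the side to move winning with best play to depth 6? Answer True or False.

[.X./.OX/XO.] O move#1: (0,0):-1/OX./.OX/XO., (0,2):-1/.XO/.OX/XO., (1,0):+1/.X./OOX/XO.*, (2,2):-1/.X./.OX/XOO
[.X./OOX/XO.] X move#2: (0,0):-1/XX./OOX/XO.*, (0,2):-1/.XX/OOX/XO., (2,2):-1/.X./OOX/XOX
[XX./OOX/XO.] O move#3: (0,2):+1/XXO/OOX/XO.*, (2,2):+1/XX./OOX/XOO
[XXO/OOX/XO.] end (terminal -1, X#4); searched .X./.OX/XO. to 6

O winning at [.X./.OX/XO.]: True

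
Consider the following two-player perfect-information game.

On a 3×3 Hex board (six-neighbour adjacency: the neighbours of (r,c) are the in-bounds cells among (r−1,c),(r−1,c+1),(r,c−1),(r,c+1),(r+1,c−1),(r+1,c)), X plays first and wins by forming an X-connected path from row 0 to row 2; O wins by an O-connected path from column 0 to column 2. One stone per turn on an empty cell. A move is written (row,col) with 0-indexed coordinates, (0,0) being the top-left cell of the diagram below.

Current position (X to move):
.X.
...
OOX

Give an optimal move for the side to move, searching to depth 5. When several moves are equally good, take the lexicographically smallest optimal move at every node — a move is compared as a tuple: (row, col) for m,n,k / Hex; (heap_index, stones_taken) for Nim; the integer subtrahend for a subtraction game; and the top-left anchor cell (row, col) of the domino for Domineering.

X's best at [.X./.../OOX]: (1,2)

[.X./.../OOX] X move#1: (0,0):-1/XX./.../OOX, (0,2):-1/.XX/.../OOX, (1,0):-1/.X./X../OOX, (1,1):-1/.X./.X./OOX, (1,2):+1/.X./..X/OOX*
[.X./..X/OOX] O move#2: (0,0):-1/OX./..X/OOX*, (0,2):-1/.XO/..X/OOX, (1,0):-1/.X./O.X/OOX, (1,1):-1/.X./.OX/OOX
[OX./..X/OOX] X move#3: (0,2):+1/OXX/..X/OOX*, (1,0):+1/OX./X.X/OOX, (1,1):+1/OX./.XX/OOX
[OXX/..X/OOX] end (terminal -1, O#4); searched .X./.../OOX to 5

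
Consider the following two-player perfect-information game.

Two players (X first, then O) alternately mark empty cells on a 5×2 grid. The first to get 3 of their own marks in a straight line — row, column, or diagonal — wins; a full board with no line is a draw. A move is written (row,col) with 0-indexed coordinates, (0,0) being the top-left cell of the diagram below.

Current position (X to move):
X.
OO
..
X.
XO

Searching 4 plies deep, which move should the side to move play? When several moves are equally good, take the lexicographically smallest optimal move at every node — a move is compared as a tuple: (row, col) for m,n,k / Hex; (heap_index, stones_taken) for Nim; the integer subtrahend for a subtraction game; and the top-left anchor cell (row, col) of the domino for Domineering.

X's best at [X./OO/../X./XO]: (2,0)

p1 X@[X./OO/../X./XO]: (0,1)[XX/OO/../X./XO]+0 (2,0)[X./OO/X./X./XO]+1* (2,1)[X./OO/.X/X./XO]+0 (3,1)[X./OO/../XX/XO]+0
p2 O@[X./OO/X./X./XO] terminal -1; root [X./OO/../X./XO] d4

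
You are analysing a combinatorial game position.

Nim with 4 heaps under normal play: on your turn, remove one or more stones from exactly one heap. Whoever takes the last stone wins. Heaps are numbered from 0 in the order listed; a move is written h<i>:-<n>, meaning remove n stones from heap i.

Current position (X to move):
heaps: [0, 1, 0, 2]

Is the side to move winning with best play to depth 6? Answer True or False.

p1 X@[(0,1,0,2)]: h1:-1[(0,0,0,2)]-1 h3:-1[(0,1,0,1)]+1* h3:-2[(0,1,0,0)]-1
p2 O@[(0,1,0,1)]: h1:-1[(0,0,0,1)]-1* h3:-1[(0,1,0,0)]-1
p3 X@[(0,0,0,1)]: h3:-1[(0,0,0,0)]+1*
p4 O@[(0,0,0,0)] terminal -1; root [(0,1,0,2)] d6

X winning at [(0,1,0,2)]: True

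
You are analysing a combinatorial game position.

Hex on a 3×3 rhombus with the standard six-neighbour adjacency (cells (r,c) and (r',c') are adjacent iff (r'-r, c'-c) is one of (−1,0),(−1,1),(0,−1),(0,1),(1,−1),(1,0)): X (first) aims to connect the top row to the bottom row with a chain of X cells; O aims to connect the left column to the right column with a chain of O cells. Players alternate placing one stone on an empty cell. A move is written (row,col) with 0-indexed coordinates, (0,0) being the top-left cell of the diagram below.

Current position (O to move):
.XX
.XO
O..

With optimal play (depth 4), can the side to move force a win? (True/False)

[.XX/.XO/O..] O move#1: (0,0):-1/OXX/.XO/O.., (1,0):-1/.XX/OXO/O.., (2,1):+1/.XX/.XO/OO.*, (2,2):-1/.XX/.XO/O.O
[.XX/.XO/OO.] end (terminal -1, X#2); searched .XX/.XO/O.. to 4

O winning at [.XX/.XO/O..]: True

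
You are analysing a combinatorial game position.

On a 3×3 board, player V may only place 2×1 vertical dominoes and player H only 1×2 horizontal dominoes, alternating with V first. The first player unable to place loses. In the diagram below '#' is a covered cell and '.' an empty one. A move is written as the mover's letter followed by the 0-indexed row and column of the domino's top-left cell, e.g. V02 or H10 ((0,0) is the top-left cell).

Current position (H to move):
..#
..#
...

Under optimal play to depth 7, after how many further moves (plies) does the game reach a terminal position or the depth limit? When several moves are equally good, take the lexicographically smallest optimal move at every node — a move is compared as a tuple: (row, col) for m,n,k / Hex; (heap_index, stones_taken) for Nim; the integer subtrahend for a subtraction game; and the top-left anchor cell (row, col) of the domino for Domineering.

[..#/..#/...] H move#1: H00:-1/###/..#/..., H10:+1/..#/###/...*, H20:-1/..#/..#/##., H21:-1/..#/..#/.##
[..#/###/...] end (terminal -1, V#2); searched ..#/..#/... to 7

PV length from [..#/..#/...]: 1 ply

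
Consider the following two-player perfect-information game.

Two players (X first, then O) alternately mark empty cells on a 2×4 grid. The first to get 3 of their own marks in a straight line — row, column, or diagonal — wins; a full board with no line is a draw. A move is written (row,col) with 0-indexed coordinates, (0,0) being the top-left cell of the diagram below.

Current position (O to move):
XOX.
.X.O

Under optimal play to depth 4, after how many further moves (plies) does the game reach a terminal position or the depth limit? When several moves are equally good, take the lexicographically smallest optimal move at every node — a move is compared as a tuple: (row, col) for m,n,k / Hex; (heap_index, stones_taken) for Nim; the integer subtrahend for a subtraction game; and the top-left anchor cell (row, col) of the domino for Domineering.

[XOX./.X.O] O move#1: (0,3):+0/XOXO/.X.O*, (1,0):+0/XOX./OX.O, (1,2):+0/XOX./.XOO
[XOXO/.X.O] X move#2: (1,0):+0/XOXO/XX.O*, (1,2):+0/XOXO/.XXO
[XOXO/XX.O] O move#3: (1,2):+0/XOXO/XXOO*
[XOXO/XXOO] end (terminal +0, X#4); searched XOX./.X.O to 4

PV length from [XOX./.X.O]: 3 plies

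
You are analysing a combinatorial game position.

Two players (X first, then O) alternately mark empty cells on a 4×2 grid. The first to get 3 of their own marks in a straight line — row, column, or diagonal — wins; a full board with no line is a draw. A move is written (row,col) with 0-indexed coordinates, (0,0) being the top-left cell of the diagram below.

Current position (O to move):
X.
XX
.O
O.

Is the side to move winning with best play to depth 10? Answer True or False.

O winning at [X./XX/.O/O.]: False

[X./XX/.O/O.] O move#1: (0,1):-1/XO/XX/.O/O., (2,0):+0/X./XX/OO/O.*, (3,1):-1/X./XX/.O/OO
[X./XX/OO/O.] X move#2: (0,1):+0/XX/XX/OO/O.*, (3,1):+0/X./XX/OO/OX
[XX/XX/OO/O.] O move#3: (3,1):+0/XX/XX/OO/OO*
[XX/XX/OO/OO] end (terminal +0, X#4); searched X./XX/.O/O. to 10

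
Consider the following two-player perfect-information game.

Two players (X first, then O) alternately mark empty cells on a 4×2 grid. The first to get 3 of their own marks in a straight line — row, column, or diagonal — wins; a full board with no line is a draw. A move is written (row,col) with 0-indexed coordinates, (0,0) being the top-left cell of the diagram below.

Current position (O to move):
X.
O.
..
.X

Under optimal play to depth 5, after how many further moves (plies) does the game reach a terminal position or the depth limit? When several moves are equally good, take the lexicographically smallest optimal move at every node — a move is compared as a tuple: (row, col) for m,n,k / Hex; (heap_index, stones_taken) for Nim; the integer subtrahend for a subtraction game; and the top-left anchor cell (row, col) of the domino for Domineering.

PV length from [X./O./../.X]: 5 plies

p1 O@[X./O./../.X]: (0,1)[XO/O./../.X]+0* (1,1)[X./OO/../.X]+0 (2,0)[X./O./O./.X]+0 (2,1)[X./O./.O/.X]+0 (3,0)[X./O./../OX]+0
p2 X@[XO/O./../.X]: (1,1)[XO/OX/../.X]+0* (2,0)[XO/O./X./.X]+0 (2,1)[XO/O./.X/.X]+0 (3,0)[XO/O./../XX]+0
p3 O@[XO/OX/../.X]: (2,0)[XO/OX/O./.X]-1 (2,1)[XO/OX/.O/.X]+0* (3,0)[XO/OX/../OX]-1
p4 X@[XO/OX/.O/.X]: (2,0)[XO/OX/XO/.X]+0* (3,0)[XO/OX/.O/XX]+0
p5 O@[XO/OX/XO/.X]: (3,0)[XO/OX/XO/OX]+0*
p6 X@[XO/OX/XO/OX] terminal +0; root [X./O./../.X] d5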